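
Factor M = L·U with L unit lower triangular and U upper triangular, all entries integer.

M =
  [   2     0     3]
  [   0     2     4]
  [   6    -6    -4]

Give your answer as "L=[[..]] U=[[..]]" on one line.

  R1 -= 0·R0 → [0,2,4]
  R2 -= 3·R0 → [0,-6,-13]
  R2 -= -3·R1 → [0,0,-1]

L=[[1,0,0],[0,1,0],[3,-3,1]] U=[[2,0,3],[0,2,4],[0,0,-1]]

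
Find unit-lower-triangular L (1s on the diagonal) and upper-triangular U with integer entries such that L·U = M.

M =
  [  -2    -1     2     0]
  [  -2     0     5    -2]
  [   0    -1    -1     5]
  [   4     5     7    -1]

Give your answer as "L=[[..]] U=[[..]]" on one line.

L=[[1,0,0,0],[1,1,0,0],[0,-1,1,0],[-2,3,1,1]] U=[[-2,-1,2,0],[0,1,3,-2],[0,0,2,3],[0,0,0,2]]

  row1 -= 1·row0 → [0,1,3,-2]
  row2 -= 0·row0 → [0,-1,-1,5]
  row3 -= -2·row0 → [0,3,11,-1]
  row2 -= -1·row1 → [0,0,2,3]
  row3 -= 3·row1 → [0,0,2,5]
  row3 -= 1·row2 → [0,0,0,2]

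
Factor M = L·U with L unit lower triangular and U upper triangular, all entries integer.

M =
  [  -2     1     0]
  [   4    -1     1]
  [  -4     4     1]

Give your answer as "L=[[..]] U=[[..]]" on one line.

L=[[1,0,0],[-2,1,0],[2,2,1]] U=[[-2,1,0],[0,1,1],[0,0,-1]]

  r1 -= -2·r0 → [0,1,1]
  r2 -= 2·r0 → [0,2,1]
  r2 -= 2·r1 → [0,0,-1]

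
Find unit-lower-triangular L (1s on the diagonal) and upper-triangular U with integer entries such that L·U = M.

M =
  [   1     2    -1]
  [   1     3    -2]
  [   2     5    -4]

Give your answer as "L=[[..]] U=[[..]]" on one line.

L=[[1,0,0],[1,1,0],[2,1,1]] U=[[1,2,-1],[0,1,-1],[0,0,-1]]

  row1 -= 1·row0 → [0,1,-1]
  row2 -= 2·row0 → [0,1,-2]
  row2 -= 1·row1 → [0,0,-1]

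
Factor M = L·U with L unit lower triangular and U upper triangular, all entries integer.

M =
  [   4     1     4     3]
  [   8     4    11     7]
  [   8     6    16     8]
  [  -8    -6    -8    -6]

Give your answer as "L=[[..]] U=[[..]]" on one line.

  r1 -= 2·r0 → [0,2,3,1]
  r2 -= 2·r0 → [0,4,8,2]
  r3 -= -2·r0 → [0,-4,0,0]
  r2 -= 2·r1 → [0,0,2,0]
  r3 -= -2·r1 → [0,0,6,2]
  r3 -= 3·r2 → [0,0,0,2]

L=[[1,0,0,0],[2,1,0,0],[2,2,1,0],[-2,-2,3,1]] U=[[4,1,4,3],[0,2,3,1],[0,0,2,0],[0,0,0,2]]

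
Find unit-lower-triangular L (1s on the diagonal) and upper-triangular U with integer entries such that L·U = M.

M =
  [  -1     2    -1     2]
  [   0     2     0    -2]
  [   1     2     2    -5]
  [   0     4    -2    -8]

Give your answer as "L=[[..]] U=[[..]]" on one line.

L=[[1,0,0,0],[0,1,0,0],[-1,2,1,0],[0,2,-2,1]] U=[[-1,2,-1,2],[0,2,0,-2],[0,0,1,1],[0,0,0,-2]]

  R1 -= 0·R0 → [0,2,0,-2]
  R2 -= -1·R0 → [0,4,1,-3]
  R3 -= 0·R0 → [0,4,-2,-8]
  R2 -= 2·R1 → [0,0,1,1]
  R3 -= 2·R1 → [0,0,-2,-4]
  R3 -= -2·R2 → [0,0,0,-2]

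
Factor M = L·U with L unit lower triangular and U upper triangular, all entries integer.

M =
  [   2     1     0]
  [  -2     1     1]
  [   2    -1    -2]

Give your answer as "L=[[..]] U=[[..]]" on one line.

  row1 -= -1·row0 → [0,2,1]
  row2 -= 1·row0 → [0,-2,-2]
  row2 -= -1·row1 → [0,0,-1]

L=[[1,0,0],[-1,1,0],[1,-1,1]] U=[[2,1,0],[0,2,1],[0,0,-1]]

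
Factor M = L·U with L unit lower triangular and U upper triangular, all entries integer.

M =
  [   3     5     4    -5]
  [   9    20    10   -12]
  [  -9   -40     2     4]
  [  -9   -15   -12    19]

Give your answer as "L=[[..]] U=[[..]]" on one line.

L=[[1,0,0,0],[3,1,0,0],[-3,-5,1,0],[-3,0,0,1]] U=[[3,5,4,-5],[0,5,-2,3],[0,0,4,4],[0,0,0,4]]

  R1 -= 3·R0 → [0,5,-2,3]
  R2 -= -3·R0 → [0,-25,14,-11]
  R3 -= -3·R0 → [0,0,0,4]
  R2 -= -5·R1 → [0,0,4,4]
  R3 -= 0·R1 → [0,0,0,4]
  R3 -= 0·R2 → [0,0,0,4]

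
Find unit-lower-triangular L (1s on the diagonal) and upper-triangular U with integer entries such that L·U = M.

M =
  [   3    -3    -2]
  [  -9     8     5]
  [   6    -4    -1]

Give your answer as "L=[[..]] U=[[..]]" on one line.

L=[[1,0,0],[-3,1,0],[2,-2,1]] U=[[3,-3,-2],[0,-1,-1],[0,0,1]]

  row1 -= -3·row0 → [0,-1,-1]
  row2 -= 2·row0 → [0,2,3]
  row2 -= -2·row1 → [0,0,1]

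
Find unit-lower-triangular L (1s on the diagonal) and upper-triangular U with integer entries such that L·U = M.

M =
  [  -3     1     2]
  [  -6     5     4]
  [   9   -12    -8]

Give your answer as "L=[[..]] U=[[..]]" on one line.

L=[[1,0,0],[2,1,0],[-3,-3,1]] U=[[-3,1,2],[0,3,0],[0,0,-2]]

  r1 -= 2·r0 → [0,3,0]
  r2 -= -3·r0 → [0,-9,-2]
  r2 -= -3·r1 → [0,0,-2]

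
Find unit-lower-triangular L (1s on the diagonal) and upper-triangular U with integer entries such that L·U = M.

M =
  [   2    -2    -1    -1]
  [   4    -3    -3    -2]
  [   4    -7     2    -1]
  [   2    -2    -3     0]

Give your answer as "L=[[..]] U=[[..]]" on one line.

  row1 -= 2·row0 → [0,1,-1,0]
  row2 -= 2·row0 → [0,-3,4,1]
  row3 -= 1·row0 → [0,0,-2,1]
  row2 -= -3·row1 → [0,0,1,1]
  row3 -= 0·row1 → [0,0,-2,1]
  row3 -= -2·row2 → [0,0,0,3]

L=[[1,0,0,0],[2,1,0,0],[2,-3,1,0],[1,0,-2,1]] U=[[2,-2,-1,-1],[0,1,-1,0],[0,0,1,1],[0,0,0,3]]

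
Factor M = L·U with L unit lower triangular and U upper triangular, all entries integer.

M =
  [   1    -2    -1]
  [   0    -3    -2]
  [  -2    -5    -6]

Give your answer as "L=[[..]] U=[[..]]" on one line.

  r1 -= 0·r0 → [0,-3,-2]
  r2 -= -2·r0 → [0,-9,-8]
  r2 -= 3·r1 → [0,0,-2]

L=[[1,0,0],[0,1,0],[-2,3,1]] U=[[1,-2,-1],[0,-3,-2],[0,0,-2]]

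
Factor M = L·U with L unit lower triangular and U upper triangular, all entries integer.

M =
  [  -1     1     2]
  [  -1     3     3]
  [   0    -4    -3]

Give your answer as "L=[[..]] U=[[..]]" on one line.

  R1 -= 1·R0 → [0,2,1]
  R2 -= 0·R0 → [0,-4,-3]
  R2 -= -2·R1 → [0,0,-1]

L=[[1,0,0],[1,1,0],[0,-2,1]] U=[[-1,1,2],[0,2,1],[0,0,-1]]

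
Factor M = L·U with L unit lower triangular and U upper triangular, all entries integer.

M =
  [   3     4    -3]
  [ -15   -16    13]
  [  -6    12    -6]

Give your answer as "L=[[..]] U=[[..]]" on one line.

L=[[1,0,0],[-5,1,0],[-2,5,1]] U=[[3,4,-3],[0,4,-2],[0,0,-2]]

  r1 -= -5·r0 → [0,4,-2]
  r2 -= -2·r0 → [0,20,-12]
  r2 -= 5·r1 → [0,0,-2]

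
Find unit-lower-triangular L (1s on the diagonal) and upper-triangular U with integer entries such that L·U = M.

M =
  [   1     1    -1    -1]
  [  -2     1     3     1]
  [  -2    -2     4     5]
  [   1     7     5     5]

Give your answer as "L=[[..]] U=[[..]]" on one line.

L=[[1,0,0,0],[-2,1,0,0],[-2,0,1,0],[1,2,2,1]] U=[[1,1,-1,-1],[0,3,1,-1],[0,0,2,3],[0,0,0,2]]

  R1 -= -2·R0 → [0,3,1,-1]
  R2 -= -2·R0 → [0,0,2,3]
  R3 -= 1·R0 → [0,6,6,6]
  R2 -= 0·R1 → [0,0,2,3]
  R3 -= 2·R1 → [0,0,4,8]
  R3 -= 2·R2 → [0,0,0,2]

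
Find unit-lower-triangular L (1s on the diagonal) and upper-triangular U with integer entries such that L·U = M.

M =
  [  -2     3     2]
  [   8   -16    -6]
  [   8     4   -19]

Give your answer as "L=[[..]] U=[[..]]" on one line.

L=[[1,0,0],[-4,1,0],[-4,-4,1]] U=[[-2,3,2],[0,-4,2],[0,0,-3]]

  row1 -= -4·row0 → [0,-4,2]
  row2 -= -4·row0 → [0,16,-11]
  row2 -= -4·row1 → [0,0,-3]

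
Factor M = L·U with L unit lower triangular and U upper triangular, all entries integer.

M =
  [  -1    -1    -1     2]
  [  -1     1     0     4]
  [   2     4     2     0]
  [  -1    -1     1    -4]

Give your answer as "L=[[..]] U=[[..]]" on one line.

L=[[1,0,0,0],[1,1,0,0],[-2,1,1,0],[1,0,-2,1]] U=[[-1,-1,-1,2],[0,2,1,2],[0,0,-1,2],[0,0,0,-2]]

  R1 -= 1·R0 → [0,2,1,2]
  R2 -= -2·R0 → [0,2,0,4]
  R3 -= 1·R0 → [0,0,2,-6]
  R2 -= 1·R1 → [0,0,-1,2]
  R3 -= 0·R1 → [0,0,2,-6]
  R3 -= -2·R2 → [0,0,0,-2]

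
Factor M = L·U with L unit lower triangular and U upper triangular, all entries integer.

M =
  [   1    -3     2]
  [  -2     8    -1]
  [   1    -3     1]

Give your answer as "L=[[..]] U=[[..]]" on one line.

  r1 -= -2·r0 → [0,2,3]
  r2 -= 1·r0 → [0,0,-1]
  r2 -= 0·r1 → [0,0,-1]

L=[[1,0,0],[-2,1,0],[1,0,1]] U=[[1,-3,2],[0,2,3],[0,0,-1]]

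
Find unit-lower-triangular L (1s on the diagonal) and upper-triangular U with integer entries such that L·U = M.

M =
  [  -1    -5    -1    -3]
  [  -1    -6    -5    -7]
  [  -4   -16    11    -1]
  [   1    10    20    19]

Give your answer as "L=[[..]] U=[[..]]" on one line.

  R1 -= 1·R0 → [0,-1,-4,-4]
  R2 -= 4·R0 → [0,4,15,11]
  R3 -= -1·R0 → [0,5,19,16]
  R2 -= -4·R1 → [0,0,-1,-5]
  R3 -= -5·R1 → [0,0,-1,-4]
  R3 -= 1·R2 → [0,0,0,1]

L=[[1,0,0,0],[1,1,0,0],[4,-4,1,0],[-1,-5,1,1]] U=[[-1,-5,-1,-3],[0,-1,-4,-4],[0,0,-1,-5],[0,0,0,1]]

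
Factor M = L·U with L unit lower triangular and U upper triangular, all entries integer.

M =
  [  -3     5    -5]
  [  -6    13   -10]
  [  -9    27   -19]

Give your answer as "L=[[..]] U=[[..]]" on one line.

L=[[1,0,0],[2,1,0],[3,4,1]] U=[[-3,5,-5],[0,3,0],[0,0,-4]]

  r1 -= 2·r0 → [0,3,0]
  r2 -= 3·r0 → [0,12,-4]
  r2 -= 4·r1 → [0,0,-4]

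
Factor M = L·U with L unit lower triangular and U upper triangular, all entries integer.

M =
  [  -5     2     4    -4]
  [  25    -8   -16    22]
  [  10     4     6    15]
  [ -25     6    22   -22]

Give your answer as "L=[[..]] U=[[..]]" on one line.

L=[[1,0,0,0],[-5,1,0,0],[-2,4,1,0],[5,-2,-5,1]] U=[[-5,2,4,-4],[0,2,4,2],[0,0,-2,-1],[0,0,0,-3]]

  r1 -= -5·r0 → [0,2,4,2]
  r2 -= -2·r0 → [0,8,14,7]
  r3 -= 5·r0 → [0,-4,2,-2]
  r2 -= 4·r1 → [0,0,-2,-1]
  r3 -= -2·r1 → [0,0,10,2]
  r3 -= -5·r2 → [0,0,0,-3]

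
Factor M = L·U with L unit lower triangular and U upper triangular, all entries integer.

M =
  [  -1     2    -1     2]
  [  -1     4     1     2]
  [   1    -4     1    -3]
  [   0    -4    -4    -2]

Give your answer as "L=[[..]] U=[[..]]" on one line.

L=[[1,0,0,0],[1,1,0,0],[-1,-1,1,0],[0,-2,0,1]] U=[[-1,2,-1,2],[0,2,2,0],[0,0,2,-1],[0,0,0,-2]]

  r1 -= 1·r0 → [0,2,2,0]
  r2 -= -1·r0 → [0,-2,0,-1]
  r3 -= 0·r0 → [0,-4,-4,-2]
  r2 -= -1·r1 → [0,0,2,-1]
  r3 -= -2·r1 → [0,0,0,-2]
  r3 -= 0·r2 → [0,0,0,-2]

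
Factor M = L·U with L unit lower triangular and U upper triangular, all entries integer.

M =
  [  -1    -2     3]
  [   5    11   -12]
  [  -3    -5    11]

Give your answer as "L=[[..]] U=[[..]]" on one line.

L=[[1,0,0],[-5,1,0],[3,1,1]] U=[[-1,-2,3],[0,1,3],[0,0,-1]]

  row1 -= -5·row0 → [0,1,3]
  row2 -= 3·row0 → [0,1,2]
  row2 -= 1·row1 → [0,0,-1]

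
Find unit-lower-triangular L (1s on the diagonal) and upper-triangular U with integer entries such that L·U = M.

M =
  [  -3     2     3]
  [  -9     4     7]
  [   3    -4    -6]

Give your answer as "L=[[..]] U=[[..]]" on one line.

  row1 -= 3·row0 → [0,-2,-2]
  row2 -= -1·row0 → [0,-2,-3]
  row2 -= 1·row1 → [0,0,-1]

L=[[1,0,0],[3,1,0],[-1,1,1]] U=[[-3,2,3],[0,-2,-2],[0,0,-1]]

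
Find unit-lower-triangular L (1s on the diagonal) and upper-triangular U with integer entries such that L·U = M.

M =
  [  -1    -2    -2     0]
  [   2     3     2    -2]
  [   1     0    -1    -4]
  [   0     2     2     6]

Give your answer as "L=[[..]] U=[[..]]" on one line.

L=[[1,0,0,0],[-2,1,0,0],[-1,2,1,0],[0,-2,-2,1]] U=[[-1,-2,-2,0],[0,-1,-2,-2],[0,0,1,0],[0,0,0,2]]

  row1 -= -2·row0 → [0,-1,-2,-2]
  row2 -= -1·row0 → [0,-2,-3,-4]
  row3 -= 0·row0 → [0,2,2,6]
  row2 -= 2·row1 → [0,0,1,0]
  row3 -= -2·row1 → [0,0,-2,2]
  row3 -= -2·row2 → [0,0,0,2]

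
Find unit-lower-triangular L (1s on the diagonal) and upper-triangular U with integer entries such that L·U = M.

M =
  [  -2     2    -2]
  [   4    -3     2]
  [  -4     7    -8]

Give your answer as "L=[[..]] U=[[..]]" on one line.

  R1 -= -2·R0 → [0,1,-2]
  R2 -= 2·R0 → [0,3,-4]
  R2 -= 3·R1 → [0,0,2]

L=[[1,0,0],[-2,1,0],[2,3,1]] U=[[-2,2,-2],[0,1,-2],[0,0,2]]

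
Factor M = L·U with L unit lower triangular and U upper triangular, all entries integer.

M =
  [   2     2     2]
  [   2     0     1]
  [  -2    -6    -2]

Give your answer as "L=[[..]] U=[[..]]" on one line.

L=[[1,0,0],[1,1,0],[-1,2,1]] U=[[2,2,2],[0,-2,-1],[0,0,2]]

  row1 -= 1·row0 → [0,-2,-1]
  row2 -= -1·row0 → [0,-4,0]
  row2 -= 2·row1 → [0,0,2]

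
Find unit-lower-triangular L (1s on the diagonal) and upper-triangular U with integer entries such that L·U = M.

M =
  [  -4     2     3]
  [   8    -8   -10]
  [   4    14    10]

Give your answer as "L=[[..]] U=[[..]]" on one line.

  R1 -= -2·R0 → [0,-4,-4]
  R2 -= -1·R0 → [0,16,13]
  R2 -= -4·R1 → [0,0,-3]

L=[[1,0,0],[-2,1,0],[-1,-4,1]] U=[[-4,2,3],[0,-4,-4],[0,0,-3]]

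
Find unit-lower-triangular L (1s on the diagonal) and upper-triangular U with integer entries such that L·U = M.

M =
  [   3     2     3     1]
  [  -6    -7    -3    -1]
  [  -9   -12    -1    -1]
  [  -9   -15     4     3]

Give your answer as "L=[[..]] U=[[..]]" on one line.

L=[[1,0,0,0],[-2,1,0,0],[-3,2,1,0],[-3,3,2,1]] U=[[3,2,3,1],[0,-3,3,1],[0,0,2,0],[0,0,0,3]]

  row1 -= -2·row0 → [0,-3,3,1]
  row2 -= -3·row0 → [0,-6,8,2]
  row3 -= -3·row0 → [0,-9,13,6]
  row2 -= 2·row1 → [0,0,2,0]
  row3 -= 3·row1 → [0,0,4,3]
  row3 -= 2·row2 → [0,0,0,3]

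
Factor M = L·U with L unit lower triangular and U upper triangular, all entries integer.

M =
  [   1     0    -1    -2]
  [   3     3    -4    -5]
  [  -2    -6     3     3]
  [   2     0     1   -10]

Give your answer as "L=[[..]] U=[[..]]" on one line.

  R1 -= 3·R0 → [0,3,-1,1]
  R2 -= -2·R0 → [0,-6,1,-1]
  R3 -= 2·R0 → [0,0,3,-6]
  R2 -= -2·R1 → [0,0,-1,1]
  R3 -= 0·R1 → [0,0,3,-6]
  R3 -= -3·R2 → [0,0,0,-3]

L=[[1,0,0,0],[3,1,0,0],[-2,-2,1,0],[2,0,-3,1]] U=[[1,0,-1,-2],[0,3,-1,1],[0,0,-1,1],[0,0,0,-3]]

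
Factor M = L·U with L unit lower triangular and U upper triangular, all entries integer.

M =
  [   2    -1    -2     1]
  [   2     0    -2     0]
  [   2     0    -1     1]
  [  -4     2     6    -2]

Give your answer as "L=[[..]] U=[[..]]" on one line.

  r1 -= 1·r0 → [0,1,0,-1]
  r2 -= 1·r0 → [0,1,1,0]
  r3 -= -2·r0 → [0,0,2,0]
  r2 -= 1·r1 → [0,0,1,1]
  r3 -= 0·r1 → [0,0,2,0]
  r3 -= 2·r2 → [0,0,0,-2]

L=[[1,0,0,0],[1,1,0,0],[1,1,1,0],[-2,0,2,1]] U=[[2,-1,-2,1],[0,1,0,-1],[0,0,1,1],[0,0,0,-2]]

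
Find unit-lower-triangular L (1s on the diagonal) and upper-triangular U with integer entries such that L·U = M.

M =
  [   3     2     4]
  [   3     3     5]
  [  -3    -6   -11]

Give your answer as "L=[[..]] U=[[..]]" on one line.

  R1 -= 1·R0 → [0,1,1]
  R2 -= -1·R0 → [0,-4,-7]
  R2 -= -4·R1 → [0,0,-3]

L=[[1,0,0],[1,1,0],[-1,-4,1]] U=[[3,2,4],[0,1,1],[0,0,-3]]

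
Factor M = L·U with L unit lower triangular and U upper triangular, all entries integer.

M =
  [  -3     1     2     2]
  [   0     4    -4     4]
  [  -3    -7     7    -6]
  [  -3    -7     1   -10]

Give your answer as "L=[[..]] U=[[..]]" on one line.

  R1 -= 0·R0 → [0,4,-4,4]
  R2 -= 1·R0 → [0,-8,5,-8]
  R3 -= 1·R0 → [0,-8,-1,-12]
  R2 -= -2·R1 → [0,0,-3,0]
  R3 -= -2·R1 → [0,0,-9,-4]
  R3 -= 3·R2 → [0,0,0,-4]

L=[[1,0,0,0],[0,1,0,0],[1,-2,1,0],[1,-2,3,1]] U=[[-3,1,2,2],[0,4,-4,4],[0,0,-3,0],[0,0,0,-4]]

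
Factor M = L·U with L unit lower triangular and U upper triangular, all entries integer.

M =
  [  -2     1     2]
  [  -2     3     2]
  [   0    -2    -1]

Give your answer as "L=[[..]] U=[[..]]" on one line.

  r1 -= 1·r0 → [0,2,0]
  r2 -= 0·r0 → [0,-2,-1]
  r2 -= -1·r1 → [0,0,-1]

L=[[1,0,0],[1,1,0],[0,-1,1]] U=[[-2,1,2],[0,2,0],[0,0,-1]]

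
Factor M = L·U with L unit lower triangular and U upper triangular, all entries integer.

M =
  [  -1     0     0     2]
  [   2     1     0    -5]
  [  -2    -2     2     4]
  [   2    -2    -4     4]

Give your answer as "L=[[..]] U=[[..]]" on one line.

  r1 -= -2·r0 → [0,1,0,-1]
  r2 -= 2·r0 → [0,-2,2,0]
  r3 -= -2·r0 → [0,-2,-4,8]
  r2 -= -2·r1 → [0,0,2,-2]
  r3 -= -2·r1 → [0,0,-4,6]
  r3 -= -2·r2 → [0,0,0,2]

L=[[1,0,0,0],[-2,1,0,0],[2,-2,1,0],[-2,-2,-2,1]] U=[[-1,0,0,2],[0,1,0,-1],[0,0,2,-2],[0,0,0,2]]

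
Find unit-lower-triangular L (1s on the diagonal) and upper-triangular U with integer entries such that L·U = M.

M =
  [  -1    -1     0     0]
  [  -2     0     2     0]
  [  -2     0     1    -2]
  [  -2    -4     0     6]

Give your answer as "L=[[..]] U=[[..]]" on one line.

L=[[1,0,0,0],[2,1,0,0],[2,1,1,0],[2,-1,-2,1]] U=[[-1,-1,0,0],[0,2,2,0],[0,0,-1,-2],[0,0,0,2]]

  R1 -= 2·R0 → [0,2,2,0]
  R2 -= 2·R0 → [0,2,1,-2]
  R3 -= 2·R0 → [0,-2,0,6]
  R2 -= 1·R1 → [0,0,-1,-2]
  R3 -= -1·R1 → [0,0,2,6]
  R3 -= -2·R2 → [0,0,0,2]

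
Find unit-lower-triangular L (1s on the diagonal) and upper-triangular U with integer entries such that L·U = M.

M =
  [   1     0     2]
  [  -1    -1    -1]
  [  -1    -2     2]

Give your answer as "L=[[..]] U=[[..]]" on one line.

  r1 -= -1·r0 → [0,-1,1]
  r2 -= -1·r0 → [0,-2,4]
  r2 -= 2·r1 → [0,0,2]

L=[[1,0,0],[-1,1,0],[-1,2,1]] U=[[1,0,2],[0,-1,1],[0,0,2]]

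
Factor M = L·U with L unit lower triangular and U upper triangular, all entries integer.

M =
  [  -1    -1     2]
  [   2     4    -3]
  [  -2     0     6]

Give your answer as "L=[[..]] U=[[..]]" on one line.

L=[[1,0,0],[-2,1,0],[2,1,1]] U=[[-1,-1,2],[0,2,1],[0,0,1]]

  row1 -= -2·row0 → [0,2,1]
  row2 -= 2·row0 → [0,2,2]
  row2 -= 1·row1 → [0,0,1]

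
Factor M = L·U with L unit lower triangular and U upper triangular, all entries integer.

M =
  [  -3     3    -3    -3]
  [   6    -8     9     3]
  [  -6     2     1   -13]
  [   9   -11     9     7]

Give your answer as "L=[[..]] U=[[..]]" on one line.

  row1 -= -2·row0 → [0,-2,3,-3]
  row2 -= 2·row0 → [0,-4,7,-7]
  row3 -= -3·row0 → [0,-2,0,-2]
  row2 -= 2·row1 → [0,0,1,-1]
  row3 -= 1·row1 → [0,0,-3,1]
  row3 -= -3·row2 → [0,0,0,-2]

L=[[1,0,0,0],[-2,1,0,0],[2,2,1,0],[-3,1,-3,1]] U=[[-3,3,-3,-3],[0,-2,3,-3],[0,0,1,-1],[0,0,0,-2]]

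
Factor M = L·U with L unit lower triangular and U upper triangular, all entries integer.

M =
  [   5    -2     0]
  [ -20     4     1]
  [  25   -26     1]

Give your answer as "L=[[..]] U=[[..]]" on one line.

L=[[1,0,0],[-4,1,0],[5,4,1]] U=[[5,-2,0],[0,-4,1],[0,0,-3]]

  row1 -= -4·row0 → [0,-4,1]
  row2 -= 5·row0 → [0,-16,1]
  row2 -= 4·row1 → [0,0,-3]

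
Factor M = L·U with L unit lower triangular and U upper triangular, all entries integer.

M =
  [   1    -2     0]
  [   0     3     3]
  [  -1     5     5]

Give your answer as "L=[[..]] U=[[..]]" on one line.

  row1 -= 0·row0 → [0,3,3]
  row2 -= -1·row0 → [0,3,5]
  row2 -= 1·row1 → [0,0,2]

L=[[1,0,0],[0,1,0],[-1,1,1]] U=[[1,-2,0],[0,3,3],[0,0,2]]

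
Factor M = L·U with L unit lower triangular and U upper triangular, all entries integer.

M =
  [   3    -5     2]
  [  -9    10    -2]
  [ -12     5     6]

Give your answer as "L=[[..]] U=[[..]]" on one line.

L=[[1,0,0],[-3,1,0],[-4,3,1]] U=[[3,-5,2],[0,-5,4],[0,0,2]]

  row1 -= -3·row0 → [0,-5,4]
  row2 -= -4·row0 → [0,-15,14]
  row2 -= 3·row1 → [0,0,2]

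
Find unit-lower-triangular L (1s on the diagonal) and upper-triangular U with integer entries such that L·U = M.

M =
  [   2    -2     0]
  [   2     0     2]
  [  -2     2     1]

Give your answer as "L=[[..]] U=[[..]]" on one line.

  R1 -= 1·R0 → [0,2,2]
  R2 -= -1·R0 → [0,0,1]
  R2 -= 0·R1 → [0,0,1]

L=[[1,0,0],[1,1,0],[-1,0,1]] U=[[2,-2,0],[0,2,2],[0,0,1]]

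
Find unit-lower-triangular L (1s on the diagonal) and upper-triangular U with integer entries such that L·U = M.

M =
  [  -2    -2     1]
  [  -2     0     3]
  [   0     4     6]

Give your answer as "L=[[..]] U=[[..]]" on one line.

  R1 -= 1·R0 → [0,2,2]
  R2 -= 0·R0 → [0,4,6]
  R2 -= 2·R1 → [0,0,2]

L=[[1,0,0],[1,1,0],[0,2,1]] U=[[-2,-2,1],[0,2,2],[0,0,2]]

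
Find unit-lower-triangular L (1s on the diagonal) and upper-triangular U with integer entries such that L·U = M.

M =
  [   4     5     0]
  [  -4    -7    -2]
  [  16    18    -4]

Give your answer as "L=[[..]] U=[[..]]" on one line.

  row1 -= -1·row0 → [0,-2,-2]
  row2 -= 4·row0 → [0,-2,-4]
  row2 -= 1·row1 → [0,0,-2]

L=[[1,0,0],[-1,1,0],[4,1,1]] U=[[4,5,0],[0,-2,-2],[0,0,-2]]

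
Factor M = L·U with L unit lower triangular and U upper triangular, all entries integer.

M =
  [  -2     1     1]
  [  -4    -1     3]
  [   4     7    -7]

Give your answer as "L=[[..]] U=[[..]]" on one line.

  row1 -= 2·row0 → [0,-3,1]
  row2 -= -2·row0 → [0,9,-5]
  row2 -= -3·row1 → [0,0,-2]

L=[[1,0,0],[2,1,0],[-2,-3,1]] U=[[-2,1,1],[0,-3,1],[0,0,-2]]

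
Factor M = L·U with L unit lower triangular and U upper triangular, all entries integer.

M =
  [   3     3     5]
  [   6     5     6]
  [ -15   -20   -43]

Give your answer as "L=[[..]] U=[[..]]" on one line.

  row1 -= 2·row0 → [0,-1,-4]
  row2 -= -5·row0 → [0,-5,-18]
  row2 -= 5·row1 → [0,0,2]

L=[[1,0,0],[2,1,0],[-5,5,1]] U=[[3,3,5],[0,-1,-4],[0,0,2]]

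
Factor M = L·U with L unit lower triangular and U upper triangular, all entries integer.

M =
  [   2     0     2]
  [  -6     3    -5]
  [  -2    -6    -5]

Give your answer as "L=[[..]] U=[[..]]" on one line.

L=[[1,0,0],[-3,1,0],[-1,-2,1]] U=[[2,0,2],[0,3,1],[0,0,-1]]

  R1 -= -3·R0 → [0,3,1]
  R2 -= -1·R0 → [0,-6,-3]
  R2 -= -2·R1 → [0,0,-1]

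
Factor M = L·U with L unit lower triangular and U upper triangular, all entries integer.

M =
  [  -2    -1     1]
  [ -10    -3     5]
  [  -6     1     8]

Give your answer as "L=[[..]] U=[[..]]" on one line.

  row1 -= 5·row0 → [0,2,0]
  row2 -= 3·row0 → [0,4,5]
  row2 -= 2·row1 → [0,0,5]

L=[[1,0,0],[5,1,0],[3,2,1]] U=[[-2,-1,1],[0,2,0],[0,0,5]]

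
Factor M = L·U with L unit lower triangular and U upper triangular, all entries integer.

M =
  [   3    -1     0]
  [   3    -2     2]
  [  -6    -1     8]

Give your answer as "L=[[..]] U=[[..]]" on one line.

  r1 -= 1·r0 → [0,-1,2]
  r2 -= -2·r0 → [0,-3,8]
  r2 -= 3·r1 → [0,0,2]

L=[[1,0,0],[1,1,0],[-2,3,1]] U=[[3,-1,0],[0,-1,2],[0,0,2]]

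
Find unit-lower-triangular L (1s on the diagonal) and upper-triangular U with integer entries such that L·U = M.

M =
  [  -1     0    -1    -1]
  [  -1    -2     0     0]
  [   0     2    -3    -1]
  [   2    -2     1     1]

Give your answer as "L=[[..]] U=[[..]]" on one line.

  R1 -= 1·R0 → [0,-2,1,1]
  R2 -= 0·R0 → [0,2,-3,-1]
  R3 -= -2·R0 → [0,-2,-1,-1]
  R2 -= -1·R1 → [0,0,-2,0]
  R3 -= 1·R1 → [0,0,-2,-2]
  R3 -= 1·R2 → [0,0,0,-2]

L=[[1,0,0,0],[1,1,0,0],[0,-1,1,0],[-2,1,1,1]] U=[[-1,0,-1,-1],[0,-2,1,1],[0,0,-2,0],[0,0,0,-2]]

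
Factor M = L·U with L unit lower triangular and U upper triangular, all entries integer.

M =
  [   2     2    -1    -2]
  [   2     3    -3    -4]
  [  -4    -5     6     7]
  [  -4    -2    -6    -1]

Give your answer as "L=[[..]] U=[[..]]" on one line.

L=[[1,0,0,0],[1,1,0,0],[-2,-1,1,0],[-2,2,-2,1]] U=[[2,2,-1,-2],[0,1,-2,-2],[0,0,2,1],[0,0,0,1]]

  r1 -= 1·r0 → [0,1,-2,-2]
  r2 -= -2·r0 → [0,-1,4,3]
  r3 -= -2·r0 → [0,2,-8,-5]
  r2 -= -1·r1 → [0,0,2,1]
  r3 -= 2·r1 → [0,0,-4,-1]
  r3 -= -2·r2 → [0,0,0,1]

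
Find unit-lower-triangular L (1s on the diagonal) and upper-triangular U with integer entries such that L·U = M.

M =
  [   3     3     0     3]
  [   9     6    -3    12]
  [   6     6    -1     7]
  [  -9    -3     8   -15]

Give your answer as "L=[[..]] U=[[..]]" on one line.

  R1 -= 3·R0 → [0,-3,-3,3]
  R2 -= 2·R0 → [0,0,-1,1]
  R3 -= -3·R0 → [0,6,8,-6]
  R2 -= 0·R1 → [0,0,-1,1]
  R3 -= -2·R1 → [0,0,2,0]
  R3 -= -2·R2 → [0,0,0,2]

L=[[1,0,0,0],[3,1,0,0],[2,0,1,0],[-3,-2,-2,1]] U=[[3,3,0,3],[0,-3,-3,3],[0,0,-1,1],[0,0,0,2]]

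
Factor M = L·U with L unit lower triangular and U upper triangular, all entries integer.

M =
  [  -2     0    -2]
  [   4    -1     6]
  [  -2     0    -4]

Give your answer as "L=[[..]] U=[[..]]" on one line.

  r1 -= -2·r0 → [0,-1,2]
  r2 -= 1·r0 → [0,0,-2]
  r2 -= 0·r1 → [0,0,-2]

L=[[1,0,0],[-2,1,0],[1,0,1]] U=[[-2,0,-2],[0,-1,2],[0,0,-2]]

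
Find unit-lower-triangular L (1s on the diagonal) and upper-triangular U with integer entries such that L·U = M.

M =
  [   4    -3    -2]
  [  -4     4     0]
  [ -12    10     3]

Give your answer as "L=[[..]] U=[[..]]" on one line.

  r1 -= -1·r0 → [0,1,-2]
  r2 -= -3·r0 → [0,1,-3]
  r2 -= 1·r1 → [0,0,-1]

L=[[1,0,0],[-1,1,0],[-3,1,1]] U=[[4,-3,-2],[0,1,-2],[0,0,-1]]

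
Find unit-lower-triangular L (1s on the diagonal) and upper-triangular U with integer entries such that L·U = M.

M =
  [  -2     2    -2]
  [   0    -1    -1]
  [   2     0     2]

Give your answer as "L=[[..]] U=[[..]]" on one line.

L=[[1,0,0],[0,1,0],[-1,-2,1]] U=[[-2,2,-2],[0,-1,-1],[0,0,-2]]

  r1 -= 0·r0 → [0,-1,-1]
  r2 -= -1·r0 → [0,2,0]
  r2 -= -2·r1 → [0,0,-2]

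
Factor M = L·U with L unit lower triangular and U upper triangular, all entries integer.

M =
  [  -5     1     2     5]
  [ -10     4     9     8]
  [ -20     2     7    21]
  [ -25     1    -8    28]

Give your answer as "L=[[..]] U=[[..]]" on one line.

L=[[1,0,0,0],[2,1,0,0],[4,-1,1,0],[5,-2,-2,1]] U=[[-5,1,2,5],[0,2,5,-2],[0,0,4,-1],[0,0,0,-3]]

  R1 -= 2·R0 → [0,2,5,-2]
  R2 -= 4·R0 → [0,-2,-1,1]
  R3 -= 5·R0 → [0,-4,-18,3]
  R2 -= -1·R1 → [0,0,4,-1]
  R3 -= -2·R1 → [0,0,-8,-1]
  R3 -= -2·R2 → [0,0,0,-3]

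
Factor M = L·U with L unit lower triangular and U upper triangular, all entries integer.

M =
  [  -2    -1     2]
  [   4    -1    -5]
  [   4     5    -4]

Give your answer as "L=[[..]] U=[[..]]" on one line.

  r1 -= -2·r0 → [0,-3,-1]
  r2 -= -2·r0 → [0,3,0]
  r2 -= -1·r1 → [0,0,-1]

L=[[1,0,0],[-2,1,0],[-2,-1,1]] U=[[-2,-1,2],[0,-3,-1],[0,0,-1]]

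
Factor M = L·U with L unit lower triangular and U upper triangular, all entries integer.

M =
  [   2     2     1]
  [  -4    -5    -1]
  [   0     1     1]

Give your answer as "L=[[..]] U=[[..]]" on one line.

  R1 -= -2·R0 → [0,-1,1]
  R2 -= 0·R0 → [0,1,1]
  R2 -= -1·R1 → [0,0,2]

L=[[1,0,0],[-2,1,0],[0,-1,1]] U=[[2,2,1],[0,-1,1],[0,0,2]]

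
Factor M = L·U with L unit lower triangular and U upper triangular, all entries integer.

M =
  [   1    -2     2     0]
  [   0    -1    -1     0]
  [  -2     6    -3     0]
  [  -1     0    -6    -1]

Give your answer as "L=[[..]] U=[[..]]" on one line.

L=[[1,0,0,0],[0,1,0,0],[-2,-2,1,0],[-1,2,2,1]] U=[[1,-2,2,0],[0,-1,-1,0],[0,0,-1,0],[0,0,0,-1]]

  r1 -= 0·r0 → [0,-1,-1,0]
  r2 -= -2·r0 → [0,2,1,0]
  r3 -= -1·r0 → [0,-2,-4,-1]
  r2 -= -2·r1 → [0,0,-1,0]
  r3 -= 2·r1 → [0,0,-2,-1]
  r3 -= 2·r2 → [0,0,0,-1]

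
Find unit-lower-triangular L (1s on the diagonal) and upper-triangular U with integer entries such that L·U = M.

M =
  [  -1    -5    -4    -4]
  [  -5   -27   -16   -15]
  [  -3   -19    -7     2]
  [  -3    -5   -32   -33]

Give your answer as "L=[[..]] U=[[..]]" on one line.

  r1 -= 5·r0 → [0,-2,4,5]
  r2 -= 3·r0 → [0,-4,5,14]
  r3 -= 3·r0 → [0,10,-20,-21]
  r2 -= 2·r1 → [0,0,-3,4]
  r3 -= -5·r1 → [0,0,0,4]
  r3 -= 0·r2 → [0,0,0,4]

L=[[1,0,0,0],[5,1,0,0],[3,2,1,0],[3,-5,0,1]] U=[[-1,-5,-4,-4],[0,-2,4,5],[0,0,-3,4],[0,0,0,4]]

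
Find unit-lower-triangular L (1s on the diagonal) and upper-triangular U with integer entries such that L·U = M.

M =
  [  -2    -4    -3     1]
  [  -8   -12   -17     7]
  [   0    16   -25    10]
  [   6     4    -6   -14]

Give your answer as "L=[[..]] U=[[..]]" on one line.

L=[[1,0,0,0],[4,1,0,0],[0,4,1,0],[-3,-2,5,1]] U=[[-2,-4,-3,1],[0,4,-5,3],[0,0,-5,-2],[0,0,0,5]]

  row1 -= 4·row0 → [0,4,-5,3]
  row2 -= 0·row0 → [0,16,-25,10]
  row3 -= -3·row0 → [0,-8,-15,-11]
  row2 -= 4·row1 → [0,0,-5,-2]
  row3 -= -2·row1 → [0,0,-25,-5]
  row3 -= 5·row2 → [0,0,0,5]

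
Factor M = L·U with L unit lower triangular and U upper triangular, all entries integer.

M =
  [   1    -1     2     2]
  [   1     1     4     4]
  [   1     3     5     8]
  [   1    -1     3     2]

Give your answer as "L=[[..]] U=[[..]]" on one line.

L=[[1,0,0,0],[1,1,0,0],[1,2,1,0],[1,0,-1,1]] U=[[1,-1,2,2],[0,2,2,2],[0,0,-1,2],[0,0,0,2]]

  r1 -= 1·r0 → [0,2,2,2]
  r2 -= 1·r0 → [0,4,3,6]
  r3 -= 1·r0 → [0,0,1,0]
  r2 -= 2·r1 → [0,0,-1,2]
  r3 -= 0·r1 → [0,0,1,0]
  r3 -= -1·r2 → [0,0,0,2]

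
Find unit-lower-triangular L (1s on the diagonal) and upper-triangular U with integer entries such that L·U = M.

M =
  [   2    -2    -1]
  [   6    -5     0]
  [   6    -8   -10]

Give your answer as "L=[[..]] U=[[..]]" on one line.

  r1 -= 3·r0 → [0,1,3]
  r2 -= 3·r0 → [0,-2,-7]
  r2 -= -2·r1 → [0,0,-1]

L=[[1,0,0],[3,1,0],[3,-2,1]] U=[[2,-2,-1],[0,1,3],[0,0,-1]]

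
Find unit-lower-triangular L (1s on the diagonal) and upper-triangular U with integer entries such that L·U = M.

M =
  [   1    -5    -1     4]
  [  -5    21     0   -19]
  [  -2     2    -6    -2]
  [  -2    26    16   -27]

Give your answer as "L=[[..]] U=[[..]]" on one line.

  row1 -= -5·row0 → [0,-4,-5,1]
  row2 -= -2·row0 → [0,-8,-8,6]
  row3 -= -2·row0 → [0,16,14,-19]
  row2 -= 2·row1 → [0,0,2,4]
  row3 -= -4·row1 → [0,0,-6,-15]
  row3 -= -3·row2 → [0,0,0,-3]

L=[[1,0,0,0],[-5,1,0,0],[-2,2,1,0],[-2,-4,-3,1]] U=[[1,-5,-1,4],[0,-4,-5,1],[0,0,2,4],[0,0,0,-3]]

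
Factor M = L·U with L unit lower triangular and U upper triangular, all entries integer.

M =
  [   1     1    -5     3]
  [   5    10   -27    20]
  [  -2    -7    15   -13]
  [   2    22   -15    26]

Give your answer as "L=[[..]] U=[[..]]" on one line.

  row1 -= 5·row0 → [0,5,-2,5]
  row2 -= -2·row0 → [0,-5,5,-7]
  row3 -= 2·row0 → [0,20,-5,20]
  row2 -= -1·row1 → [0,0,3,-2]
  row3 -= 4·row1 → [0,0,3,0]
  row3 -= 1·row2 → [0,0,0,2]

L=[[1,0,0,0],[5,1,0,0],[-2,-1,1,0],[2,4,1,1]] U=[[1,1,-5,3],[0,5,-2,5],[0,0,3,-2],[0,0,0,2]]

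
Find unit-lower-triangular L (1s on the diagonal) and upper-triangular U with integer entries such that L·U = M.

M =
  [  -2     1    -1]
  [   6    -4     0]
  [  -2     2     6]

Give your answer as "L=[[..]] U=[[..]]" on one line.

L=[[1,0,0],[-3,1,0],[1,-1,1]] U=[[-2,1,-1],[0,-1,-3],[0,0,4]]

  R1 -= -3·R0 → [0,-1,-3]
  R2 -= 1·R0 → [0,1,7]
  R2 -= -1·R1 → [0,0,4]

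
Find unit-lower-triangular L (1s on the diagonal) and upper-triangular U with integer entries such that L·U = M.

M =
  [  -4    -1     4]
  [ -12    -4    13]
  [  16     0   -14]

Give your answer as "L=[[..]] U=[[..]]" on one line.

  row1 -= 3·row0 → [0,-1,1]
  row2 -= -4·row0 → [0,-4,2]
  row2 -= 4·row1 → [0,0,-2]

L=[[1,0,0],[3,1,0],[-4,4,1]] U=[[-4,-1,4],[0,-1,1],[0,0,-2]]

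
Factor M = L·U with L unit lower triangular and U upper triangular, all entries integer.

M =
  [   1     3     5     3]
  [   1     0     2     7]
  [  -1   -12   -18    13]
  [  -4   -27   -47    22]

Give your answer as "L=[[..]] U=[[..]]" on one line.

L=[[1,0,0,0],[1,1,0,0],[-1,3,1,0],[-4,5,3,1]] U=[[1,3,5,3],[0,-3,-3,4],[0,0,-4,4],[0,0,0,2]]

  r1 -= 1·r0 → [0,-3,-3,4]
  r2 -= -1·r0 → [0,-9,-13,16]
  r3 -= -4·r0 → [0,-15,-27,34]
  r2 -= 3·r1 → [0,0,-4,4]
  r3 -= 5·r1 → [0,0,-12,14]
  r3 -= 3·r2 → [0,0,0,2]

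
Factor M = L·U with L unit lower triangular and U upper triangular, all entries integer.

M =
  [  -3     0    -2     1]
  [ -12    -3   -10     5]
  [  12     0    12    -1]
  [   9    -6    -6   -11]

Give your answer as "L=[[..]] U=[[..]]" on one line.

L=[[1,0,0,0],[4,1,0,0],[-4,0,1,0],[-3,2,-2,1]] U=[[-3,0,-2,1],[0,-3,-2,1],[0,0,4,3],[0,0,0,-4]]

  r1 -= 4·r0 → [0,-3,-2,1]
  r2 -= -4·r0 → [0,0,4,3]
  r3 -= -3·r0 → [0,-6,-12,-8]
  r2 -= 0·r1 → [0,0,4,3]
  r3 -= 2·r1 → [0,0,-8,-10]
  r3 -= -2·r2 → [0,0,0,-4]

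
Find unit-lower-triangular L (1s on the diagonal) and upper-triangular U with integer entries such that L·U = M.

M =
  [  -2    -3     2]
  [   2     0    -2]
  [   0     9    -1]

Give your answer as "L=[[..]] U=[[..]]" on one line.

L=[[1,0,0],[-1,1,0],[0,-3,1]] U=[[-2,-3,2],[0,-3,0],[0,0,-1]]

  row1 -= -1·row0 → [0,-3,0]
  row2 -= 0·row0 → [0,9,-1]
  row2 -= -3·row1 → [0,0,-1]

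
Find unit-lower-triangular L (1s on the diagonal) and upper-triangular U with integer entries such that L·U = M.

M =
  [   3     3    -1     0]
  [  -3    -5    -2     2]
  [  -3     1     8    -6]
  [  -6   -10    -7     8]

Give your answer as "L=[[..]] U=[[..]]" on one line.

  R1 -= -1·R0 → [0,-2,-3,2]
  R2 -= -1·R0 → [0,4,7,-6]
  R3 -= -2·R0 → [0,-4,-9,8]
  R2 -= -2·R1 → [0,0,1,-2]
  R3 -= 2·R1 → [0,0,-3,4]
  R3 -= -3·R2 → [0,0,0,-2]

L=[[1,0,0,0],[-1,1,0,0],[-1,-2,1,0],[-2,2,-3,1]] U=[[3,3,-1,0],[0,-2,-3,2],[0,0,1,-2],[0,0,0,-2]]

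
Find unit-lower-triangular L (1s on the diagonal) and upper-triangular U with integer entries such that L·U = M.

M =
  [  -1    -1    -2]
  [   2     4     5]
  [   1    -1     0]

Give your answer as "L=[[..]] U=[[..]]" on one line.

  row1 -= -2·row0 → [0,2,1]
  row2 -= -1·row0 → [0,-2,-2]
  row2 -= -1·row1 → [0,0,-1]

L=[[1,0,0],[-2,1,0],[-1,-1,1]] U=[[-1,-1,-2],[0,2,1],[0,0,-1]]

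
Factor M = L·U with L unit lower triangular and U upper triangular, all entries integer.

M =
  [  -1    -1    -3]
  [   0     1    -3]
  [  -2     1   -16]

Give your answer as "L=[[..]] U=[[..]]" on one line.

L=[[1,0,0],[0,1,0],[2,3,1]] U=[[-1,-1,-3],[0,1,-3],[0,0,-1]]

  row1 -= 0·row0 → [0,1,-3]
  row2 -= 2·row0 → [0,3,-10]
  row2 -= 3·row1 → [0,0,-1]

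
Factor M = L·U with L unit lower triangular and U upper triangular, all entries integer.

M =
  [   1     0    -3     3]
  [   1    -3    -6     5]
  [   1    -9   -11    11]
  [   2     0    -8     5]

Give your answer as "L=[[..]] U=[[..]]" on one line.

L=[[1,0,0,0],[1,1,0,0],[1,3,1,0],[2,0,-2,1]] U=[[1,0,-3,3],[0,-3,-3,2],[0,0,1,2],[0,0,0,3]]

  R1 -= 1·R0 → [0,-3,-3,2]
  R2 -= 1·R0 → [0,-9,-8,8]
  R3 -= 2·R0 → [0,0,-2,-1]
  R2 -= 3·R1 → [0,0,1,2]
  R3 -= 0·R1 → [0,0,-2,-1]
  R3 -= -2·R2 → [0,0,0,3]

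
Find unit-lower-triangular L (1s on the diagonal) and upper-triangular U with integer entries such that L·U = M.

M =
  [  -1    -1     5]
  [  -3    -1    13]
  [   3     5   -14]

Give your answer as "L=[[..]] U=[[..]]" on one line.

  R1 -= 3·R0 → [0,2,-2]
  R2 -= -3·R0 → [0,2,1]
  R2 -= 1·R1 → [0,0,3]

L=[[1,0,0],[3,1,0],[-3,1,1]] U=[[-1,-1,5],[0,2,-2],[0,0,3]]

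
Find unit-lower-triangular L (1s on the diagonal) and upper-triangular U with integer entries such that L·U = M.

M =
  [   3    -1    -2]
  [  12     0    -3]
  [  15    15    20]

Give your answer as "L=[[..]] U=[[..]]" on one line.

  R1 -= 4·R0 → [0,4,5]
  R2 -= 5·R0 → [0,20,30]
  R2 -= 5·R1 → [0,0,5]

L=[[1,0,0],[4,1,0],[5,5,1]] U=[[3,-1,-2],[0,4,5],[0,0,5]]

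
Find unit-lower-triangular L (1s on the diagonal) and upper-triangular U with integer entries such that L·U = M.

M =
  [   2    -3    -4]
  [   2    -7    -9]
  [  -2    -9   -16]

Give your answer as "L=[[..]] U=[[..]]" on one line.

  r1 -= 1·r0 → [0,-4,-5]
  r2 -= -1·r0 → [0,-12,-20]
  r2 -= 3·r1 → [0,0,-5]

L=[[1,0,0],[1,1,0],[-1,3,1]] U=[[2,-3,-4],[0,-4,-5],[0,0,-5]]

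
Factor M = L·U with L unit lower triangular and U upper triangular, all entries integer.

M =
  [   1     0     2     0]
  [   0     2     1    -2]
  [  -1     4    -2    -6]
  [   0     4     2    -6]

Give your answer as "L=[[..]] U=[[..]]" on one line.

L=[[1,0,0,0],[0,1,0,0],[-1,2,1,0],[0,2,0,1]] U=[[1,0,2,0],[0,2,1,-2],[0,0,-2,-2],[0,0,0,-2]]

  r1 -= 0·r0 → [0,2,1,-2]
  r2 -= -1·r0 → [0,4,0,-6]
  r3 -= 0·r0 → [0,4,2,-6]
  r2 -= 2·r1 → [0,0,-2,-2]
  r3 -= 2·r1 → [0,0,0,-2]
  r3 -= 0·r2 → [0,0,0,-2]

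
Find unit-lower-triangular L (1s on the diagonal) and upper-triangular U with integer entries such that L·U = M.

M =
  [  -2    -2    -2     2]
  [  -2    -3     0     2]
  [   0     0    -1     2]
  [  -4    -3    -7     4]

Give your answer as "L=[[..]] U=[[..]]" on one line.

L=[[1,0,0,0],[1,1,0,0],[0,0,1,0],[2,-1,1,1]] U=[[-2,-2,-2,2],[0,-1,2,0],[0,0,-1,2],[0,0,0,-2]]

  row1 -= 1·row0 → [0,-1,2,0]
  row2 -= 0·row0 → [0,0,-1,2]
  row3 -= 2·row0 → [0,1,-3,0]
  row2 -= 0·row1 → [0,0,-1,2]
  row3 -= -1·row1 → [0,0,-1,0]
  row3 -= 1·row2 → [0,0,0,-2]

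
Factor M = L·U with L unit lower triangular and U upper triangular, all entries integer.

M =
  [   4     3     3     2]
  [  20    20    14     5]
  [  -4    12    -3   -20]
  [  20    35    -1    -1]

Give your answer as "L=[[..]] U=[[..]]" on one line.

L=[[1,0,0,0],[5,1,0,0],[-1,3,1,0],[5,4,-4,1]] U=[[4,3,3,2],[0,5,-1,-5],[0,0,3,-3],[0,0,0,-3]]

  row1 -= 5·row0 → [0,5,-1,-5]
  row2 -= -1·row0 → [0,15,0,-18]
  row3 -= 5·row0 → [0,20,-16,-11]
  row2 -= 3·row1 → [0,0,3,-3]
  row3 -= 4·row1 → [0,0,-12,9]
  row3 -= -4·row2 → [0,0,0,-3]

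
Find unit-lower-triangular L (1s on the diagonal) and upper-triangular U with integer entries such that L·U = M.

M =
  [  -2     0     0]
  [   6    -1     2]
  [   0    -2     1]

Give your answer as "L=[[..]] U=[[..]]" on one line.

L=[[1,0,0],[-3,1,0],[0,2,1]] U=[[-2,0,0],[0,-1,2],[0,0,-3]]

  r1 -= -3·r0 → [0,-1,2]
  r2 -= 0·r0 → [0,-2,1]
  r2 -= 2·r1 → [0,0,-3]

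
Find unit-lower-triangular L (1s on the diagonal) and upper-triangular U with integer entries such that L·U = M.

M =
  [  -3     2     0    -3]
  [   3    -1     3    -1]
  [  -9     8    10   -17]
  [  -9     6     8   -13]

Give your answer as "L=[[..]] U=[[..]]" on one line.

L=[[1,0,0,0],[-1,1,0,0],[3,2,1,0],[3,0,2,1]] U=[[-3,2,0,-3],[0,1,3,-4],[0,0,4,0],[0,0,0,-4]]

  r1 -= -1·r0 → [0,1,3,-4]
  r2 -= 3·r0 → [0,2,10,-8]
  r3 -= 3·r0 → [0,0,8,-4]
  r2 -= 2·r1 → [0,0,4,0]
  r3 -= 0·r1 → [0,0,8,-4]
  r3 -= 2·r2 → [0,0,0,-4]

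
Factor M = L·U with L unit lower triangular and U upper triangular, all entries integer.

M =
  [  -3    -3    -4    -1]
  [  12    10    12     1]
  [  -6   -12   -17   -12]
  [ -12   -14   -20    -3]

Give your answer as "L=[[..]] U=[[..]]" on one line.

L=[[1,0,0,0],[-4,1,0,0],[2,3,1,0],[4,1,0,1]] U=[[-3,-3,-4,-1],[0,-2,-4,-3],[0,0,3,-1],[0,0,0,4]]

  r1 -= -4·r0 → [0,-2,-4,-3]
  r2 -= 2·r0 → [0,-6,-9,-10]
  r3 -= 4·r0 → [0,-2,-4,1]
  r2 -= 3·r1 → [0,0,3,-1]
  r3 -= 1·r1 → [0,0,0,4]
  r3 -= 0·r2 → [0,0,0,4]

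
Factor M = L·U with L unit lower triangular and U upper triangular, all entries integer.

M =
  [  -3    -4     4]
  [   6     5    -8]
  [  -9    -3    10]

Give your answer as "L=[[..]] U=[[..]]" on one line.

L=[[1,0,0],[-2,1,0],[3,-3,1]] U=[[-3,-4,4],[0,-3,0],[0,0,-2]]

  r1 -= -2·r0 → [0,-3,0]
  r2 -= 3·r0 → [0,9,-2]
  r2 -= -3·r1 → [0,0,-2]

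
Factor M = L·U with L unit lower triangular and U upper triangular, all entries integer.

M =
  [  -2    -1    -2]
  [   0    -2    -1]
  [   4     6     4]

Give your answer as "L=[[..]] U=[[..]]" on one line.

L=[[1,0,0],[0,1,0],[-2,-2,1]] U=[[-2,-1,-2],[0,-2,-1],[0,0,-2]]

  r1 -= 0·r0 → [0,-2,-1]
  r2 -= -2·r0 → [0,4,0]
  r2 -= -2·r1 → [0,0,-2]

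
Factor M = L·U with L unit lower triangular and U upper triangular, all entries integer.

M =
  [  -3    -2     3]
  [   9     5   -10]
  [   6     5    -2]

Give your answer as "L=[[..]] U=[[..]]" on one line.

  R1 -= -3·R0 → [0,-1,-1]
  R2 -= -2·R0 → [0,1,4]
  R2 -= -1·R1 → [0,0,3]

L=[[1,0,0],[-3,1,0],[-2,-1,1]] U=[[-3,-2,3],[0,-1,-1],[0,0,3]]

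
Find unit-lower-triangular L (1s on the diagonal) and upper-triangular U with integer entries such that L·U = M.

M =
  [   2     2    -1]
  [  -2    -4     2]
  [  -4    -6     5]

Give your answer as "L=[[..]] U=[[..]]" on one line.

  R1 -= -1·R0 → [0,-2,1]
  R2 -= -2·R0 → [0,-2,3]
  R2 -= 1·R1 → [0,0,2]

L=[[1,0,0],[-1,1,0],[-2,1,1]] U=[[2,2,-1],[0,-2,1],[0,0,2]]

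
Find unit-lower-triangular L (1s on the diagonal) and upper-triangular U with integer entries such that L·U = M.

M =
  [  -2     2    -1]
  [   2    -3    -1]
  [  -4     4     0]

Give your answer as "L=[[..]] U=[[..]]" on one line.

  R1 -= -1·R0 → [0,-1,-2]
  R2 -= 2·R0 → [0,0,2]
  R2 -= 0·R1 → [0,0,2]

L=[[1,0,0],[-1,1,0],[2,0,1]] U=[[-2,2,-1],[0,-1,-2],[0,0,2]]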